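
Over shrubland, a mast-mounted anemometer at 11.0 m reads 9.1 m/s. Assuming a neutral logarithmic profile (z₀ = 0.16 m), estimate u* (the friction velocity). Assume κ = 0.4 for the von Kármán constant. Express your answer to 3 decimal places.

u* ≈ 0.860 m/s

Log law: V(z) = (u*/κ) · ln(z/z₀) ⇒ u* = κ · V / ln(z/z₀)
u* = 0.4 × 9.1 / ln(11.0/0.16) = 0.4 × 9.1 / 4.2305
   = 3.6400 / 4.2305 = 0.8604 m/s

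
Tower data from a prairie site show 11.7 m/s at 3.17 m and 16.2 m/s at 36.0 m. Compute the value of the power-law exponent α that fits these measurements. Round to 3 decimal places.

Power law: V₂/V₁ = (z₂/z₁)^α ⇒ α = ln(V₂/V₁) / ln(z₂/z₁)
α = ln(16.2/11.7) / ln(36.0/3.17) = ln(1.3846) / ln(11.3565)
  = 0.32542 / 2.42979 = 0.13393

α ≈ 0.134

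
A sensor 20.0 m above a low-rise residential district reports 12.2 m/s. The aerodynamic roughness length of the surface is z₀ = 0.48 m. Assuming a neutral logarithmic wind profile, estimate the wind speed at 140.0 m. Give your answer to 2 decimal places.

18.57 m/s

Log law: V(z) ∝ ln(z/z₀), so V₂/V₁ = ln(z₂/z₀) / ln(z₁/z₀).
ln(140.0/0.48) = 5.6756, ln(20.0/0.48) = 3.7297
V₂ = 12.2 × 5.6756/3.7297 = 12.2 × 1.5217 = 18.5651 m/s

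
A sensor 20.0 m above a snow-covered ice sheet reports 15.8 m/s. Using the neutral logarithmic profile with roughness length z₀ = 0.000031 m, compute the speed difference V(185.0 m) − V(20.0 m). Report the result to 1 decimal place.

Log law: V₂ = V₁ · ln(z₂/z₀)/ln(z₁/z₀) = 15.8 × 15.6019/13.3773 = 18.4275 m/s
ΔV = 18.4275 − 15.8 = 2.6275 m/s

2.6 m/s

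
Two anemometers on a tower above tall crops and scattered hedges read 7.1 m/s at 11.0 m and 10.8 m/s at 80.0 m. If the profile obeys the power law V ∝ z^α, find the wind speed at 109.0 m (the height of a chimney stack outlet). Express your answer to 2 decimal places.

First find α: α = ln(V₂/V₁)/ln(z₂/z₁) = ln(10.8/7.1)/ln(80.0/11.0) = 0.41945/1.98413 = 0.2114
Extrapolate from 80.0 m to 109.0 m: V₃ = 10.8 × (109.0/80.0)^0.2114 = 10.8 × 1.0676 = 11.5298 m/s

11.53 m/s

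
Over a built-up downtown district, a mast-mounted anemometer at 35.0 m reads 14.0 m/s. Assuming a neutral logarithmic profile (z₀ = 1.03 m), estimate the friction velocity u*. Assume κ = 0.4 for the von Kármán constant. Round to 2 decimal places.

Log law: V(z) = (u*/κ) · ln(z/z₀) ⇒ u* = κ · V / ln(z/z₀)
u* = 0.4 × 14.0 / ln(35.0/1.03) = 0.4 × 14.0 / 3.5258
   = 5.6000 / 3.5258 = 1.5883 m/s

u* ≈ 1.59 m/s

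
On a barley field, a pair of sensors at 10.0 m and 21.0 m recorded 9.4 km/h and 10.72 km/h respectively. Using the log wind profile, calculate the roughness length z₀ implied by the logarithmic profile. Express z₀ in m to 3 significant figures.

Log law: V(z) ∝ ln(z/z₀). With r = V₁/V₂ = 9.4/10.72 = 0.87687,
r · ln(z₂/z₀) = ln(z₁/z₀) ⇒ ln z₀ = (ln z₁ − r·ln z₂)/(1 − r)
ln z₀ = (2.30259 − 0.87687×3.04452) / 0.12313 = -2.9809
z₀ = exp(-2.9809) = 0.05075 m

z₀ ≈ 0.0507 m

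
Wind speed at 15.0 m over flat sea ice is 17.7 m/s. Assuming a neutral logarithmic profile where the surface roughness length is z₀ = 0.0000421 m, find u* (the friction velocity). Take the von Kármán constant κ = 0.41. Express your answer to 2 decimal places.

Log law: V(z) = (u*/κ) · ln(z/z₀) ⇒ u* = κ · V / ln(z/z₀)
u* = 0.41 × 17.7 / ln(15.0/0.0000421) = 0.41 × 17.7 / 12.7835
   = 7.2570 / 12.7835 = 0.5677 m/s

u* ≈ 0.57 m/s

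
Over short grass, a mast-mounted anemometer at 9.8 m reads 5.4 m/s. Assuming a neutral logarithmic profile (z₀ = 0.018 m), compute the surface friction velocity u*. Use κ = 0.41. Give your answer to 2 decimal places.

u* ≈ 0.35 m/s

Log law: V(z) = (u*/κ) · ln(z/z₀) ⇒ u* = κ · V / ln(z/z₀)
u* = 0.41 × 5.4 / ln(9.8/0.018) = 0.41 × 5.4 / 6.2998
   = 2.2140 / 6.2998 = 0.3514 m/s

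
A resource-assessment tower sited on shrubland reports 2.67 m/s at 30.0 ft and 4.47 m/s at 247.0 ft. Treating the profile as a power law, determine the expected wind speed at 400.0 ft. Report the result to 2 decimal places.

First find α: α = ln(V₂/V₁)/ln(z₂/z₁) = ln(4.47/2.67)/ln(247.0/30.0) = 0.51531/2.10819 = 0.2444
Extrapolate from 247.0 ft to 400.0 ft: V₃ = 4.47 × (400.0/247.0)^0.2444 = 4.47 × 1.1251 = 5.0290 m/s

5.03 m/s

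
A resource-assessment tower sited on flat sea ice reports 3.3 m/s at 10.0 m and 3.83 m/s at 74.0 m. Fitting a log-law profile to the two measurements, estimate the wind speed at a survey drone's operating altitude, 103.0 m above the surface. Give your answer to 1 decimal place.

3.9 m/s

Log law: V ∝ ln(z/z₀). From the pair, with r = V₁/V₂ = 0.86162,
ln z₀ = (ln z₁ − r·ln z₂)/(1 − r) = (2.3026 − 0.86162×4.3041)/0.13838 = -10.1595 → z₀ = 0.00003871 m
V₃ = V₁ · ln(z₃/z₀)/ln(z₁/z₀) = 3.3 × 14.7942/12.4620 = 3.9176 m/s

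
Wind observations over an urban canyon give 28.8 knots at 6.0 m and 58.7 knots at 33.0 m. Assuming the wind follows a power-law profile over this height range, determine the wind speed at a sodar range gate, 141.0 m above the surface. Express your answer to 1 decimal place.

First find α: α = ln(V₂/V₁)/ln(z₂/z₁) = ln(58.7/28.8)/ln(33.0/6.0) = 0.71206/1.70475 = 0.4177
Extrapolate from 33.0 m to 141.0 m: V₃ = 58.7 × (141.0/33.0)^0.4177 = 58.7 × 1.8342 = 107.6664 knots

107.7 knots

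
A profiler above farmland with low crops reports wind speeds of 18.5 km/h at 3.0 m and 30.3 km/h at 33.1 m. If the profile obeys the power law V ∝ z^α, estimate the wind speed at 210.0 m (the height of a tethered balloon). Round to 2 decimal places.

First find α: α = ln(V₂/V₁)/ln(z₂/z₁) = ln(30.3/18.5)/ln(33.1/3.0) = 0.49338/2.40092 = 0.2055
Extrapolate from 33.1 m to 210.0 m: V₃ = 30.3 × (210.0/33.1)^0.2055 = 30.3 × 1.4618 = 44.2925 km/h

44.29 km/h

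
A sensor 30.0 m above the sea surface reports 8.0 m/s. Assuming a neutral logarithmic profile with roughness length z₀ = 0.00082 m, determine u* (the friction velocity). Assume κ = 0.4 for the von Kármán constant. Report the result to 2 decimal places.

Log law: V(z) = (u*/κ) · ln(z/z₀) ⇒ u* = κ · V / ln(z/z₀)
u* = 0.4 × 8.0 / ln(30.0/0.00082) = 0.4 × 8.0 / 10.5074
   = 3.2000 / 10.5074 = 0.3045 m/s

u* ≈ 0.30 m/s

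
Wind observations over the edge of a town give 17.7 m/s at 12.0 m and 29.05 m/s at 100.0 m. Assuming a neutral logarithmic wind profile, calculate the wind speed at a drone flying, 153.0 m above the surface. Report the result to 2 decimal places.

Log law: V ∝ ln(z/z₀). From the pair, with r = V₁/V₂ = 0.60929,
ln z₀ = (ln z₁ − r·ln z₂)/(1 − r) = (2.4849 − 0.60929×4.6052)/0.39071 = -0.8216 → z₀ = 0.4397 m
V₃ = V₁ · ln(z₃/z₀)/ln(z₁/z₀) = 17.7 × 5.8520/3.3065 = 31.3265 m/s

31.33 m/s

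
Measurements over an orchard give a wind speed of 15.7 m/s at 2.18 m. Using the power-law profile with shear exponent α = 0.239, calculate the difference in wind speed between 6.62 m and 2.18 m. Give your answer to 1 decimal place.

Power law: V₂ = V₁ · (z₂/z₁)^α = 15.7 × (3.0367)^0.239 = 20.4736 m/s
ΔV = 20.4736 − 15.7 = 4.7736 m/s

4.8 m/s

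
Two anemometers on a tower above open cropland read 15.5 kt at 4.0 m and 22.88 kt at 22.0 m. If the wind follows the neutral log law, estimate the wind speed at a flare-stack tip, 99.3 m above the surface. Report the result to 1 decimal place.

29.4 kt

Log law: V ∝ ln(z/z₀). From the pair, with r = V₁/V₂ = 0.67745,
ln z₀ = (ln z₁ − r·ln z₂)/(1 − r) = (1.3863 − 0.67745×3.0910)/0.32255 = -2.1941 → z₀ = 0.1115 m
V₃ = V₁ · ln(z₃/z₀)/ln(z₁/z₀) = 15.5 × 6.7923/3.5804 = 29.4044 kt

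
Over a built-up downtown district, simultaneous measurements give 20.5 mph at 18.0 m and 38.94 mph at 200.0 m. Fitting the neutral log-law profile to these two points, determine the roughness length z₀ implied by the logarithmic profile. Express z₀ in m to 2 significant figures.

Log law: V(z) ∝ ln(z/z₀). With r = V₁/V₂ = 20.5/38.94 = 0.52645,
r · ln(z₂/z₀) = ln(z₁/z₀) ⇒ ln z₀ = (ln z₁ − r·ln z₂)/(1 − r)
ln z₀ = (2.89037 − 0.52645×5.29832) / 0.47355 = 0.2134
z₀ = exp(0.2134) = 1.238 m

z₀ ≈ 1.2 m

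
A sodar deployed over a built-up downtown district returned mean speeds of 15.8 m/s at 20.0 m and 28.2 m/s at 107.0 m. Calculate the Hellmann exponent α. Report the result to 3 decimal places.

α ≈ 0.345

Power law: V₂/V₁ = (z₂/z₁)^α ⇒ α = ln(V₂/V₁) / ln(z₂/z₁)
α = ln(28.2/15.8) / ln(107.0/20.0) = ln(1.7848) / ln(5.3500)
  = 0.57931 / 1.67710 = 0.34543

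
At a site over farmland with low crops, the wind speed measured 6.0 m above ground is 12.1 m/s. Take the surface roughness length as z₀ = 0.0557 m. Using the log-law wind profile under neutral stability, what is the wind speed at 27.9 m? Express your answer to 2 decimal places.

Log law: V(z) ∝ ln(z/z₀), so V₂/V₁ = ln(z₂/z₀) / ln(z₁/z₀).
ln(27.9/0.0557) = 6.2164, ln(6.0/0.0557) = 4.6795
V₂ = 12.1 × 6.2164/4.6795 = 12.1 × 1.3284 = 16.0739 m/s

16.07 m/s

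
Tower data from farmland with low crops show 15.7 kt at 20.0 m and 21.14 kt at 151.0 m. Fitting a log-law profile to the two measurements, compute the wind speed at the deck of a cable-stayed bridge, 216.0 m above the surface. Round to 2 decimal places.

Log law: V ∝ ln(z/z₀). From the pair, with r = V₁/V₂ = 0.74267,
ln z₀ = (ln z₁ − r·ln z₂)/(1 − r) = (2.9957 − 0.74267×5.0173)/0.25733 = -2.8385 → z₀ = 0.05851 m
V₃ = V₁ · ln(z₃/z₀)/ln(z₁/z₀) = 15.7 × 8.2138/5.8342 = 22.1034 kt

22.10 kt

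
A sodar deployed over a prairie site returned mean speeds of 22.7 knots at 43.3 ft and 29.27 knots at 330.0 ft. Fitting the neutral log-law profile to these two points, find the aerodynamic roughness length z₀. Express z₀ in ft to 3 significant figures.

Log law: V(z) ∝ ln(z/z₀). With r = V₁/V₂ = 22.7/29.27 = 0.77554,
r · ln(z₂/z₀) = ln(z₁/z₀) ⇒ ln z₀ = (ln z₁ − r·ln z₂)/(1 − r)
ln z₀ = (3.76815 − 0.77554×5.79909) / 0.22446 = -3.2489
z₀ = exp(-3.2489) = 0.03882 ft

z₀ ≈ 0.0388 ft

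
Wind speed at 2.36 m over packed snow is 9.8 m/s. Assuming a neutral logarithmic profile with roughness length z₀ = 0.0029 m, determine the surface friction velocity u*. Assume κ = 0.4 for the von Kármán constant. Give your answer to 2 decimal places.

u* ≈ 0.58 m/s

Log law: V(z) = (u*/κ) · ln(z/z₀) ⇒ u* = κ · V / ln(z/z₀)
u* = 0.4 × 9.8 / ln(2.36/0.0029) = 0.4 × 9.8 / 6.7017
   = 3.9200 / 6.7017 = 0.5849 m/s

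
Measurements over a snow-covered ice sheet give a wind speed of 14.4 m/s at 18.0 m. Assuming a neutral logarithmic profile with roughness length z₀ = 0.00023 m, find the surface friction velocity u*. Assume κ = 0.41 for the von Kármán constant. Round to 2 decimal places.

u* ≈ 0.52 m/s

Log law: V(z) = (u*/κ) · ln(z/z₀) ⇒ u* = κ · V / ln(z/z₀)
u* = 0.41 × 14.4 / ln(18.0/0.00023) = 0.41 × 14.4 / 11.2678
   = 5.9040 / 11.2678 = 0.5240 m/s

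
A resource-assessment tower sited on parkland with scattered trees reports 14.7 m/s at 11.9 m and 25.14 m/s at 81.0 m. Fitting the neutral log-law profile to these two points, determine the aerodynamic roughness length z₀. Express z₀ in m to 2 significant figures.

z₀ ≈ 0.80 m

Log law: V(z) ∝ ln(z/z₀). With r = V₁/V₂ = 14.7/25.14 = 0.58473,
r · ln(z₂/z₀) = ln(z₁/z₀) ⇒ ln z₀ = (ln z₁ − r·ln z₂)/(1 − r)
ln z₀ = (2.47654 − 0.58473×4.39445) / 0.41527 = -0.2240
z₀ = exp(-0.2240) = 0.7993 m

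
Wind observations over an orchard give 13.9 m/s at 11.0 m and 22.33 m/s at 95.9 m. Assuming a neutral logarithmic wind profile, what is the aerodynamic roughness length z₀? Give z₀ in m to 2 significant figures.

z₀ ≈ 0.31 m

Log law: V(z) ∝ ln(z/z₀). With r = V₁/V₂ = 13.9/22.33 = 0.62248,
r · ln(z₂/z₀) = ln(z₁/z₀) ⇒ ln z₀ = (ln z₁ − r·ln z₂)/(1 − r)
ln z₀ = (2.39790 − 0.62248×4.56331) / 0.37752 = -1.1726
z₀ = exp(-1.1726) = 0.3096 m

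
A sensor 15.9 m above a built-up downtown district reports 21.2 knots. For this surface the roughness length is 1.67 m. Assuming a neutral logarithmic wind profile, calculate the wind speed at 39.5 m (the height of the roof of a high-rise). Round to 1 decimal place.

29.8 knots

Log law: V(z) ∝ ln(z/z₀), so V₂/V₁ = ln(z₂/z₀) / ln(z₁/z₀).
ln(39.5/1.67) = 3.1635, ln(15.9/1.67) = 2.2535
V₂ = 21.2 × 3.1635/2.2535 = 21.2 × 1.4038 = 29.7607 knots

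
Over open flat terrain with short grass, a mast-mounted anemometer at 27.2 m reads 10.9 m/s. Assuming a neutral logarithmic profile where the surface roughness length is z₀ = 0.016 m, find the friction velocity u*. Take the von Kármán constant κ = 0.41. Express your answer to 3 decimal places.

u* ≈ 0.601 m/s

Log law: V(z) = (u*/κ) · ln(z/z₀) ⇒ u* = κ · V / ln(z/z₀)
u* = 0.41 × 10.9 / ln(27.2/0.016) = 0.41 × 10.9 / 7.4384
   = 4.4690 / 7.4384 = 0.6008 m/s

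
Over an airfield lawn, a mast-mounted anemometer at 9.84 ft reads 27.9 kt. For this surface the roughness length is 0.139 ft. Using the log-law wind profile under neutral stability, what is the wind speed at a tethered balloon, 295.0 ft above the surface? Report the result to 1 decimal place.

Log law: V(z) ∝ ln(z/z₀), so V₂/V₁ = ln(z₂/z₀) / ln(z₁/z₀).
ln(295.0/0.139) = 7.6603, ln(9.84/0.139) = 4.2597
V₂ = 27.9 × 7.6603/4.2597 = 27.9 × 1.7983 = 50.1724 kt

50.2 kt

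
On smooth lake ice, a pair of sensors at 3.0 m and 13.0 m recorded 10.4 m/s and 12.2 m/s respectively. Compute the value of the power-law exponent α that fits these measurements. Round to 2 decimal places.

Power law: V₂/V₁ = (z₂/z₁)^α ⇒ α = ln(V₂/V₁) / ln(z₂/z₁)
α = ln(12.2/10.4) / ln(13.0/3.0) = ln(1.1731) / ln(4.3333)
  = 0.15963 / 1.46634 = 0.10886

α ≈ 0.11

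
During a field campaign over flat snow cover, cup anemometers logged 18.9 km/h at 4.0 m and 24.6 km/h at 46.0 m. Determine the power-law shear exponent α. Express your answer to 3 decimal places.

α ≈ 0.108

Power law: V₂/V₁ = (z₂/z₁)^α ⇒ α = ln(V₂/V₁) / ln(z₂/z₁)
α = ln(24.6/18.9) / ln(46.0/4.0) = ln(1.3016) / ln(11.5000)
  = 0.26358 / 2.44235 = 0.10792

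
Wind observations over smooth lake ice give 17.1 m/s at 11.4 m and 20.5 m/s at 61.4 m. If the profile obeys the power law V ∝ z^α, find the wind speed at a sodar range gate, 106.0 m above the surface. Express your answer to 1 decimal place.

21.7 m/s

First find α: α = ln(V₂/V₁)/ln(z₂/z₁) = ln(20.5/17.1)/ln(61.4/11.4) = 0.18135/1.68380 = 0.1077
Extrapolate from 61.4 m to 106.0 m: V₃ = 20.5 × (106.0/61.4)^0.1077 = 20.5 × 1.0606 = 21.7417 m/s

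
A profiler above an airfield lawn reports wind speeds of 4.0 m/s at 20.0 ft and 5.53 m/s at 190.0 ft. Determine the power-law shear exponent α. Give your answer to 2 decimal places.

Power law: V₂/V₁ = (z₂/z₁)^α ⇒ α = ln(V₂/V₁) / ln(z₂/z₁)
α = ln(5.53/4.0) / ln(190.0/20.0) = ln(1.3825) / ln(9.5000)
  = 0.32389 / 2.25129 = 0.14387

α ≈ 0.14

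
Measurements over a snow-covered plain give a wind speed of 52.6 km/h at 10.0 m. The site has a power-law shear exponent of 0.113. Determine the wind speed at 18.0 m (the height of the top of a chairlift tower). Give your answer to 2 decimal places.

56.21 km/h

Power-law profile: V₂ = V₁ · (z₂/z₁)^α
V₂ = 52.6 × (18.0/10.0)^0.113 = 52.6 × (1.8000)^0.113
    = 52.6 × 1.0687 = 56.2123 km/h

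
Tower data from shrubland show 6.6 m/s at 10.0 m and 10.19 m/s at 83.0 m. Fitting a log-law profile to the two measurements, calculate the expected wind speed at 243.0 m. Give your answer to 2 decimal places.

Log law: V ∝ ln(z/z₀). From the pair, with r = V₁/V₂ = 0.64769,
ln z₀ = (ln z₁ − r·ln z₂)/(1 − r) = (2.3026 − 0.64769×4.4188)/0.35231 = -1.5880 → z₀ = 0.2043 m
V₃ = V₁ · ln(z₃/z₀)/ln(z₁/z₀) = 6.6 × 7.0811/3.8906 = 12.0123 m/s

12.01 m/s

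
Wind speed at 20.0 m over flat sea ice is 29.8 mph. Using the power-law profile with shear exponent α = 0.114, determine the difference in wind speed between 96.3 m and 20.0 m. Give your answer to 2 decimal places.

5.85 mph

Power law: V₂ = V₁ · (z₂/z₁)^α = 29.8 × (4.8150)^0.114 = 35.6478 mph
ΔV = 35.6478 − 29.8 = 5.8478 mph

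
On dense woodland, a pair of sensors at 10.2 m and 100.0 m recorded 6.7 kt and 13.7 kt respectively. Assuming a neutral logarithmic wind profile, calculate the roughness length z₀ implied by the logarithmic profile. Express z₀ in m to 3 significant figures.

Log law: V(z) ∝ ln(z/z₀). With r = V₁/V₂ = 6.7/13.7 = 0.48905,
r · ln(z₂/z₀) = ln(z₁/z₀) ⇒ ln z₀ = (ln z₁ − r·ln z₂)/(1 − r)
ln z₀ = (2.32239 − 0.48905×4.60517) / 0.51095 = 0.1374
z₀ = exp(0.1374) = 1.147 m

z₀ ≈ 1.15 m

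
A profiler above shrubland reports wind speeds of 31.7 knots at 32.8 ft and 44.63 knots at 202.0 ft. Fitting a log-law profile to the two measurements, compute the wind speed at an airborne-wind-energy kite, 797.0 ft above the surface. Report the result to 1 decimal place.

Log law: V ∝ ln(z/z₀). From the pair, with r = V₁/V₂ = 0.71028,
ln z₀ = (ln z₁ − r·ln z₂)/(1 − r) = (3.4904 − 0.71028×5.3083)/0.28972 = -0.9663 → z₀ = 0.3805 ft
V₃ = V₁ · ln(z₃/z₀)/ln(z₁/z₀) = 31.7 × 7.6472/4.4567 = 54.3930 knots

54.4 knots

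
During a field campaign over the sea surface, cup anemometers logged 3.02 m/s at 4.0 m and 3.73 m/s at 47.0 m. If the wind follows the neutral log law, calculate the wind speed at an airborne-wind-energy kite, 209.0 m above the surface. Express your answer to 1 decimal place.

4.2 m/s

Log law: V ∝ ln(z/z₀). From the pair, with r = V₁/V₂ = 0.80965,
ln z₀ = (ln z₁ − r·ln z₂)/(1 − r) = (1.3863 − 0.80965×3.8501)/0.19035 = -9.0938 → z₀ = 0.0001124 m
V₃ = V₁ · ln(z₃/z₀)/ln(z₁/z₀) = 3.02 × 14.4361/10.4801 = 4.1600 m/s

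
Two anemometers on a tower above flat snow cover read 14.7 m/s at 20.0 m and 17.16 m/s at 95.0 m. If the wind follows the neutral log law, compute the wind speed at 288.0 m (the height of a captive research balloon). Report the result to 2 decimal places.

18.91 m/s

Log law: V ∝ ln(z/z₀). From the pair, with r = V₁/V₂ = 0.85664,
ln z₀ = (ln z₁ − r·ln z₂)/(1 − r) = (2.9957 − 0.85664×4.5539)/0.14336 = -6.3151 → z₀ = 0.001809 m
V₃ = V₁ · ln(z₃/z₀)/ln(z₁/z₀) = 14.7 × 11.9781/9.3109 = 18.9110 m/s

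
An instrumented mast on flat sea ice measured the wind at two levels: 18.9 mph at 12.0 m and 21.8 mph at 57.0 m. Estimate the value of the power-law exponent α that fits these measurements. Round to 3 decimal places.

Power law: V₂/V₁ = (z₂/z₁)^α ⇒ α = ln(V₂/V₁) / ln(z₂/z₁)
α = ln(21.8/18.9) / ln(57.0/12.0) = ln(1.1534) / ln(4.7500)
  = 0.14275 / 1.55814 = 0.09161

α ≈ 0.092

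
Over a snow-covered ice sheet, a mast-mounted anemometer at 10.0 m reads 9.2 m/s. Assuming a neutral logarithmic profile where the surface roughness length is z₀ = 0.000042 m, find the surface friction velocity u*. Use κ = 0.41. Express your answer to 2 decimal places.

Log law: V(z) = (u*/κ) · ln(z/z₀) ⇒ u* = κ · V / ln(z/z₀)
u* = 0.41 × 9.2 / ln(10.0/0.000042) = 0.41 × 9.2 / 12.3804
   = 3.7720 / 12.3804 = 0.3047 m/s

u* ≈ 0.30 m/s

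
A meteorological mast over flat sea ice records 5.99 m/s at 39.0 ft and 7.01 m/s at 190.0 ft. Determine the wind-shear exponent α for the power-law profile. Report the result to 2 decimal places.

α ≈ 0.10

Power law: V₂/V₁ = (z₂/z₁)^α ⇒ α = ln(V₂/V₁) / ln(z₂/z₁)
α = ln(7.01/5.99) / ln(190.0/39.0) = ln(1.1703) / ln(4.8718)
  = 0.15725 / 1.58346 = 0.09931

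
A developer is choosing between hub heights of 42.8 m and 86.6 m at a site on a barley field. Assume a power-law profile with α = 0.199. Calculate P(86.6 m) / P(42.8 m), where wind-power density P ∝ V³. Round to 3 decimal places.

Speed ratio: V_B/V_A = (z_B/z_A)^α = (86.6/42.8)^0.199 = (2.0234)^0.199 = 1.15056
Power-density ratio: P_B/P_A = (V_B/V_A)³ = (1.15056)³ = 1.52309

1.523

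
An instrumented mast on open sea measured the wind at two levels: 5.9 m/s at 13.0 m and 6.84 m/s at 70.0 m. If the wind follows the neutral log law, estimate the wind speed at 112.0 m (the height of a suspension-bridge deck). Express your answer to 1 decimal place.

7.1 m/s

Log law: V ∝ ln(z/z₀). From the pair, with r = V₁/V₂ = 0.86257,
ln z₀ = (ln z₁ − r·ln z₂)/(1 − r) = (2.5649 − 0.86257×4.2485)/0.13743 = -8.0020 → z₀ = 0.0003348 m
V₃ = V₁ · ln(z₃/z₀)/ln(z₁/z₀) = 5.9 × 12.7205/10.5669 = 7.1024 m/s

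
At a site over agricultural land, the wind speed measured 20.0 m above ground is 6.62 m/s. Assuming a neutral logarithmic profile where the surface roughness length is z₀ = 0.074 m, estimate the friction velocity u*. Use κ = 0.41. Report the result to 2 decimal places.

Log law: V(z) = (u*/κ) · ln(z/z₀) ⇒ u* = κ · V / ln(z/z₀)
u* = 0.41 × 6.62 / ln(20.0/0.074) = 0.41 × 6.62 / 5.5994
   = 2.7142 / 5.5994 = 0.4847 m/s

u* ≈ 0.48 m/s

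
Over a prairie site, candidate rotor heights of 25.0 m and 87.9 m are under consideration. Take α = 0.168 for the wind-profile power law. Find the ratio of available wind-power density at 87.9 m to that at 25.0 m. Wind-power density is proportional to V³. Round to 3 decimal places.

1.885

Speed ratio: V_B/V_A = (z_B/z_A)^α = (87.9/25.0)^0.168 = (3.5160)^0.168 = 1.23520
Power-density ratio: P_B/P_A = (V_B/V_A)³ = (1.23520)³ = 1.88455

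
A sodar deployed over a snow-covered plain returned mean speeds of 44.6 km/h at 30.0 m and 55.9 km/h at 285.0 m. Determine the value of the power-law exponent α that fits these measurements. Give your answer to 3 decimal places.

Power law: V₂/V₁ = (z₂/z₁)^α ⇒ α = ln(V₂/V₁) / ln(z₂/z₁)
α = ln(55.9/44.6) / ln(285.0/30.0) = ln(1.2534) / ln(9.5000)
  = 0.22583 / 2.25129 = 0.10031

α ≈ 0.100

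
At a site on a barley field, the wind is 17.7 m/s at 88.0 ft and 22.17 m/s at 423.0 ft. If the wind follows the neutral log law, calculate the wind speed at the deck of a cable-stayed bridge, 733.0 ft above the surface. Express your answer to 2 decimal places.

Log law: V ∝ ln(z/z₀). From the pair, with r = V₁/V₂ = 0.79838,
ln z₀ = (ln z₁ − r·ln z₂)/(1 − r) = (4.4773 − 0.79838×6.0474)/0.20162 = -1.7396 → z₀ = 0.1756 ft
V₃ = V₁ · ln(z₃/z₀)/ln(z₁/z₀) = 17.7 × 8.3367/6.2169 = 23.7352 m/s

23.74 m/s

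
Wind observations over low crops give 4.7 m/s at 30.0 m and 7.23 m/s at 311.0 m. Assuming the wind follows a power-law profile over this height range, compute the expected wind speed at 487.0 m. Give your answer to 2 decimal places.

7.85 m/s

First find α: α = ln(V₂/V₁)/ln(z₂/z₁) = ln(7.23/4.7)/ln(311.0/30.0) = 0.43068/2.33860 = 0.1842
Extrapolate from 311.0 m to 487.0 m: V₃ = 7.23 × (487.0/311.0)^0.1842 = 7.23 × 1.0861 = 7.8525 m/s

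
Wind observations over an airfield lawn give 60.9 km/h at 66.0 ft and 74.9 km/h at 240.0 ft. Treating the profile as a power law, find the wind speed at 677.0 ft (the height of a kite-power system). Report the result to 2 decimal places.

First find α: α = ln(V₂/V₁)/ln(z₂/z₁) = ln(74.9/60.9)/ln(240.0/66.0) = 0.20692/1.29098 = 0.1603
Extrapolate from 240.0 ft to 677.0 ft: V₃ = 74.9 × (677.0/240.0)^0.1603 = 74.9 × 1.1808 = 88.4441 km/h

88.44 km/h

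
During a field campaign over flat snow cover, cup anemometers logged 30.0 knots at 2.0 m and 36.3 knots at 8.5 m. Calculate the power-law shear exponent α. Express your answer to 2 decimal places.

α ≈ 0.13

Power law: V₂/V₁ = (z₂/z₁)^α ⇒ α = ln(V₂/V₁) / ln(z₂/z₁)
α = ln(36.3/30.0) / ln(8.5/2.0) = ln(1.2100) / ln(4.2500)
  = 0.19062 / 1.44692 = 0.13174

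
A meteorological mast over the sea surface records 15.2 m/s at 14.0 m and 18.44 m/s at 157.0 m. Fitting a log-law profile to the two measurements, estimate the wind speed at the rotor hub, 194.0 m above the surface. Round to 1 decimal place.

18.7 m/s

Log law: V ∝ ln(z/z₀). From the pair, with r = V₁/V₂ = 0.82430,
ln z₀ = (ln z₁ − r·ln z₂)/(1 − r) = (2.6391 − 0.82430×5.0562)/0.17570 = -8.7008 → z₀ = 0.0001664 m
V₃ = V₁ · ln(z₃/z₀)/ln(z₁/z₀) = 15.2 × 13.9687/11.3399 = 18.7236 m/s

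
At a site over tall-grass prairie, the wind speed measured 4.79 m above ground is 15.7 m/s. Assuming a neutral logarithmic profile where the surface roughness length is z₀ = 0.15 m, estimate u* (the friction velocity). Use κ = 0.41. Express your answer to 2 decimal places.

Log law: V(z) = (u*/κ) · ln(z/z₀) ⇒ u* = κ · V / ln(z/z₀)
u* = 0.41 × 15.7 / ln(4.79/0.15) = 0.41 × 15.7 / 3.4637
   = 6.4370 / 3.4637 = 1.8584 m/s

u* ≈ 1.86 m/s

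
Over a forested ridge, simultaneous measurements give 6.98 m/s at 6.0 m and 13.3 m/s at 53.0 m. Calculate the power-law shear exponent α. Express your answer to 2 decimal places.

Power law: V₂/V₁ = (z₂/z₁)^α ⇒ α = ln(V₂/V₁) / ln(z₂/z₁)
α = ln(13.3/6.98) / ln(53.0/6.0) = ln(1.9054) / ln(8.8333)
  = 0.64472 / 2.17853 = 0.29594

α ≈ 0.30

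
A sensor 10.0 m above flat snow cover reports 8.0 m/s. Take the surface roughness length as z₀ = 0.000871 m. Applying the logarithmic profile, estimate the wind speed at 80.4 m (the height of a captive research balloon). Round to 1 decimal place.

Log law: V(z) ∝ ln(z/z₀), so V₂/V₁ = ln(z₂/z₀) / ln(z₁/z₀).
ln(80.4/0.000871) = 11.4329, ln(10.0/0.000871) = 9.3485
V₂ = 8.0 × 11.4329/9.3485 = 8.0 × 1.2230 = 9.7838 m/s

9.8 m/s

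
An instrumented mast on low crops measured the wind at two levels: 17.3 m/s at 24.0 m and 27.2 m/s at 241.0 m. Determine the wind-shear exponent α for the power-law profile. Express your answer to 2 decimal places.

Power law: V₂/V₁ = (z₂/z₁)^α ⇒ α = ln(V₂/V₁) / ln(z₂/z₁)
α = ln(27.2/17.3) / ln(241.0/24.0) = ln(1.5723) / ln(10.0417)
  = 0.45251 / 2.30674 = 0.19617

α ≈ 0.20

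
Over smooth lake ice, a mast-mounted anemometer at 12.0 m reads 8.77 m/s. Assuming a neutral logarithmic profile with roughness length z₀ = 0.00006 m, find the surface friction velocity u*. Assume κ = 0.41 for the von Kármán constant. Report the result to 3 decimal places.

u* ≈ 0.295 m/s

Log law: V(z) = (u*/κ) · ln(z/z₀) ⇒ u* = κ · V / ln(z/z₀)
u* = 0.41 × 8.77 / ln(12.0/0.00006) = 0.41 × 8.77 / 12.2061
   = 3.5957 / 12.2061 = 0.2946 m/s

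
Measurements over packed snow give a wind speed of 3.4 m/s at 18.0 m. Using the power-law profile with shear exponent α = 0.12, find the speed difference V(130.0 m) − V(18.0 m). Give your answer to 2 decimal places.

Power law: V₂ = V₁ · (z₂/z₁)^α = 3.4 × (7.2222)^0.12 = 4.3104 m/s
ΔV = 4.3104 − 3.4 = 0.9104 m/s

0.91 m/s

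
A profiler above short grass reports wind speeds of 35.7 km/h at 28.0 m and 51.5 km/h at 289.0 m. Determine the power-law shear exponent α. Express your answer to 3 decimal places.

Power law: V₂/V₁ = (z₂/z₁)^α ⇒ α = ln(V₂/V₁) / ln(z₂/z₁)
α = ln(51.5/35.7) / ln(289.0/28.0) = ln(1.4426) / ln(10.3214)
  = 0.36643 / 2.33422 = 0.15698

α ≈ 0.157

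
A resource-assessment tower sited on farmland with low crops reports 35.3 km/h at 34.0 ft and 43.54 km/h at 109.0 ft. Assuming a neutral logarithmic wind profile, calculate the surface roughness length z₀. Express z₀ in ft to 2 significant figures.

z₀ ≈ 0.23 ft

Log law: V(z) ∝ ln(z/z₀). With r = V₁/V₂ = 35.3/43.54 = 0.81075,
r · ln(z₂/z₀) = ln(z₁/z₀) ⇒ ln z₀ = (ln z₁ − r·ln z₂)/(1 − r)
ln z₀ = (3.52636 − 0.81075×4.69135) / 0.18925 = -1.4644
z₀ = exp(-1.4644) = 0.2312 ft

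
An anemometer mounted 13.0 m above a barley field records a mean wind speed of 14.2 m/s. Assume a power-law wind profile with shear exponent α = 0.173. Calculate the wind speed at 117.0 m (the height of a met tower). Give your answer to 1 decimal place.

20.8 m/s

Power-law profile: V₂ = V₁ · (z₂/z₁)^α
V₂ = 14.2 × (117.0/13.0)^0.173 = 14.2 × (9.0000)^0.173
    = 14.2 × 1.4625 = 20.7669 m/s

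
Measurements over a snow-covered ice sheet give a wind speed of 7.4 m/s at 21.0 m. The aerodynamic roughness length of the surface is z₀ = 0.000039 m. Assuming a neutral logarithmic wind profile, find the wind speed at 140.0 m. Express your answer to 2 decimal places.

8.46 m/s

Log law: V(z) ∝ ln(z/z₀), so V₂/V₁ = ln(z₂/z₀) / ln(z₁/z₀).
ln(140.0/0.000039) = 15.0936, ln(21.0/0.000039) = 13.1965
V₂ = 7.4 × 15.0936/13.1965 = 7.4 × 1.1438 = 8.4638 m/s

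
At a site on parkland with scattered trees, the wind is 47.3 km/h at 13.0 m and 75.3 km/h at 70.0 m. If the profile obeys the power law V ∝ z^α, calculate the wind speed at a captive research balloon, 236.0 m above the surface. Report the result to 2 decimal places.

105.33 km/h

First find α: α = ln(V₂/V₁)/ln(z₂/z₁) = ln(75.3/47.3)/ln(70.0/13.0) = 0.46497/1.68355 = 0.2762
Extrapolate from 70.0 m to 236.0 m: V₃ = 75.3 × (236.0/70.0)^0.2762 = 75.3 × 1.3989 = 105.3341 km/h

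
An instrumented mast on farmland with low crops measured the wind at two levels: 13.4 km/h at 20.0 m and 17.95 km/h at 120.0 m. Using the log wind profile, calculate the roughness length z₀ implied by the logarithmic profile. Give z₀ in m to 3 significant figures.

Log law: V(z) ∝ ln(z/z₀). With r = V₁/V₂ = 13.4/17.95 = 0.74652,
r · ln(z₂/z₀) = ln(z₁/z₀) ⇒ ln z₀ = (ln z₁ − r·ln z₂)/(1 − r)
ln z₀ = (2.99573 − 0.74652×4.78749) / 0.25348 = -2.2811
z₀ = exp(-2.2811) = 0.1022 m

z₀ ≈ 0.102 m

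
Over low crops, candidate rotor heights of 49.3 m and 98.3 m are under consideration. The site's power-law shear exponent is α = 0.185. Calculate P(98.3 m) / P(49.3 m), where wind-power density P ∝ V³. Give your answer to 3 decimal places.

Speed ratio: V_B/V_A = (z_B/z_A)^α = (98.3/49.3)^0.185 = (1.9939)^0.185 = 1.13618
Power-density ratio: P_B/P_A = (V_B/V_A)³ = (1.13618)³ = 1.46669

1.467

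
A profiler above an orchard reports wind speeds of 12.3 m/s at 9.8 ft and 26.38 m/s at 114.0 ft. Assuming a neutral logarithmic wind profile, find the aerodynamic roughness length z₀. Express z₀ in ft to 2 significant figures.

z₀ ≈ 1.1 ft

Log law: V(z) ∝ ln(z/z₀). With r = V₁/V₂ = 12.3/26.38 = 0.46626,
r · ln(z₂/z₀) = ln(z₁/z₀) ⇒ ln z₀ = (ln z₁ − r·ln z₂)/(1 − r)
ln z₀ = (2.28238 − 0.46626×4.73620) / 0.53374 = 0.1388
z₀ = exp(0.1388) = 1.149 ft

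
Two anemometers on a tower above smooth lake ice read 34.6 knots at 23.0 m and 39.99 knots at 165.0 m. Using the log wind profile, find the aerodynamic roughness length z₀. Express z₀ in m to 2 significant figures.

Log law: V(z) ∝ ln(z/z₀). With r = V₁/V₂ = 34.6/39.99 = 0.86522,
r · ln(z₂/z₀) = ln(z₁/z₀) ⇒ ln z₀ = (ln z₁ − r·ln z₂)/(1 − r)
ln z₀ = (3.13549 − 0.86522×5.10595) / 0.13478 = -9.5134
z₀ = exp(-9.5134) = 0.00007385 m

z₀ ≈ 0.000074 m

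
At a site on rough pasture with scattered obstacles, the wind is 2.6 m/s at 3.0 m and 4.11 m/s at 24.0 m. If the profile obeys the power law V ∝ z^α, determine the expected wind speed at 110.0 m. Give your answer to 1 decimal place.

First find α: α = ln(V₂/V₁)/ln(z₂/z₁) = ln(4.11/2.6)/ln(24.0/3.0) = 0.45791/2.07944 = 0.2202
Extrapolate from 24.0 m to 110.0 m: V₃ = 4.11 × (110.0/24.0)^0.2202 = 4.11 × 1.3983 = 5.7470 m/s

5.7 m/s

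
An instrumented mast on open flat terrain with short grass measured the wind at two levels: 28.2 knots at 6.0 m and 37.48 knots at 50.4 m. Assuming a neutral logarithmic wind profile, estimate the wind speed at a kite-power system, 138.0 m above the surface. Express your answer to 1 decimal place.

Log law: V ∝ ln(z/z₀). From the pair, with r = V₁/V₂ = 0.75240,
ln z₀ = (ln z₁ − r·ln z₂)/(1 − r) = (1.7918 − 0.75240×3.9200)/0.24760 = -4.6755 → z₀ = 0.009321 m
V₃ = V₁ · ln(z₃/z₀)/ln(z₁/z₀) = 28.2 × 9.6028/6.4673 = 41.8721 knots

41.9 knots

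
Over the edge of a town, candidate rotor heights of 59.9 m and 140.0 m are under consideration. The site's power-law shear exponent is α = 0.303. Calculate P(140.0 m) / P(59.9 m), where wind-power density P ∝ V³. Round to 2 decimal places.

2.16

Speed ratio: V_B/V_A = (z_B/z_A)^α = (140.0/59.9)^0.303 = (2.3372)^0.303 = 1.29335
Power-density ratio: P_B/P_A = (V_B/V_A)³ = (1.29335)³ = 2.16346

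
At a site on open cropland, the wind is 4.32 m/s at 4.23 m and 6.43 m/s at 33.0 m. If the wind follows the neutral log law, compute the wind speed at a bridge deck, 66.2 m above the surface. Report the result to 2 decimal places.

7.15 m/s

Log law: V ∝ ln(z/z₀). From the pair, with r = V₁/V₂ = 0.67185,
ln z₀ = (ln z₁ − r·ln z₂)/(1 − r) = (1.4422 − 0.67185×3.4965)/0.32815 = -2.7638 → z₀ = 0.06305 m
V₃ = V₁ · ln(z₃/z₀)/ln(z₁/z₀) = 4.32 × 6.9565/4.2060 = 7.1450 m/s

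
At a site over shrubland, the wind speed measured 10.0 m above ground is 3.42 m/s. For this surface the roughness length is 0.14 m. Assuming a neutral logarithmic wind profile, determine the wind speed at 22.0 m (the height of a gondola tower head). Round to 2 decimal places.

Log law: V(z) ∝ ln(z/z₀), so V₂/V₁ = ln(z₂/z₀) / ln(z₁/z₀).
ln(22.0/0.14) = 5.0572, ln(10.0/0.14) = 4.2687
V₂ = 3.42 × 5.0572/4.2687 = 3.42 × 1.1847 = 4.0517 m/s

4.05 m/s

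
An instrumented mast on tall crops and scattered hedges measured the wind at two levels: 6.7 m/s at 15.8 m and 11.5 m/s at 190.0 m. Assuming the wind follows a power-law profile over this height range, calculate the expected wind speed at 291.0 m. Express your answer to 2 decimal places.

12.62 m/s

First find α: α = ln(V₂/V₁)/ln(z₂/z₁) = ln(11.5/6.7)/ln(190.0/15.8) = 0.54024/2.48701 = 0.2172
Extrapolate from 190.0 m to 291.0 m: V₃ = 11.5 × (291.0/190.0)^0.2172 = 11.5 × 1.0970 = 12.6158 m/s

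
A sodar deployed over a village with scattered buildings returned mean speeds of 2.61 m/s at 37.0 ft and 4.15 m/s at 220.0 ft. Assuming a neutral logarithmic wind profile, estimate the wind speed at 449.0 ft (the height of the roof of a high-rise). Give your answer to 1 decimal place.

Log law: V ∝ ln(z/z₀). From the pair, with r = V₁/V₂ = 0.62892,
ln z₀ = (ln z₁ − r·ln z₂)/(1 − r) = (3.6109 − 0.62892×5.3936)/0.37108 = 0.5896 → z₀ = 1.803 ft
V₃ = V₁ · ln(z₃/z₀)/ln(z₁/z₀) = 2.61 × 5.5175/3.0213 = 4.7663 m/s

4.8 m/s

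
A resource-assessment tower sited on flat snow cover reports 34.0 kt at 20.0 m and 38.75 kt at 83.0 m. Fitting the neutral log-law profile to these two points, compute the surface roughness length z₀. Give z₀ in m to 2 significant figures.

z₀ ≈ 0.00075 m

Log law: V(z) ∝ ln(z/z₀). With r = V₁/V₂ = 34.0/38.75 = 0.87742,
r · ln(z₂/z₀) = ln(z₁/z₀) ⇒ ln z₀ = (ln z₁ − r·ln z₂)/(1 − r)
ln z₀ = (2.99573 − 0.87742×4.41884) / 0.12258 = -7.1907
z₀ = exp(-7.1907) = 0.0007535 m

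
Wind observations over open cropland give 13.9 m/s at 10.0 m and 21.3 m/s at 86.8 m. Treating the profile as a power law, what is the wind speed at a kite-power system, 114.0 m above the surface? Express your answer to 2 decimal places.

22.48 m/s

First find α: α = ln(V₂/V₁)/ln(z₂/z₁) = ln(21.3/13.9)/ln(86.8/10.0) = 0.42682/2.16102 = 0.1975
Extrapolate from 86.8 m to 114.0 m: V₃ = 21.3 × (114.0/86.8)^0.1975 = 21.3 × 1.0553 = 22.4782 m/s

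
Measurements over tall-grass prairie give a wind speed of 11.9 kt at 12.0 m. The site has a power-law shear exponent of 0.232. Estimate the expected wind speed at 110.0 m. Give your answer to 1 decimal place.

19.9 kt

Power-law profile: V₂ = V₁ · (z₂/z₁)^α
V₂ = 11.9 × (110.0/12.0)^0.232 = 11.9 × (9.1667)^0.232
    = 11.9 × 1.6720 = 19.8967 kt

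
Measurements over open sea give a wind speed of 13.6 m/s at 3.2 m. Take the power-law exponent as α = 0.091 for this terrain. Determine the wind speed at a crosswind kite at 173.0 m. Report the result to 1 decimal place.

Power-law profile: V₂ = V₁ · (z₂/z₁)^α
V₂ = 13.6 × (173.0/3.2)^0.091 = 13.6 × (54.0625)^0.091
    = 13.6 × 1.4378 = 19.5539 m/s

19.6 m/s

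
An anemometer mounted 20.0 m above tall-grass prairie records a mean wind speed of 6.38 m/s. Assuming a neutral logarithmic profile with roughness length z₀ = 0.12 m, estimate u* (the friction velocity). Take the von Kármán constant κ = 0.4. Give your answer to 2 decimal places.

u* ≈ 0.50 m/s

Log law: V(z) = (u*/κ) · ln(z/z₀) ⇒ u* = κ · V / ln(z/z₀)
u* = 0.4 × 6.38 / ln(20.0/0.12) = 0.4 × 6.38 / 5.1160
   = 2.5520 / 5.1160 = 0.4988 m/s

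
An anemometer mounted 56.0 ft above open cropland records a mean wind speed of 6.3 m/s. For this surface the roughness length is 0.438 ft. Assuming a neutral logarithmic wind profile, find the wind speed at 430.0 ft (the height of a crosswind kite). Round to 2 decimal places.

8.95 m/s

Log law: V(z) ∝ ln(z/z₀), so V₂/V₁ = ln(z₂/z₀) / ln(z₁/z₀).
ln(430.0/0.438) = 6.8893, ln(56.0/0.438) = 4.8509
V₂ = 6.3 × 6.8893/4.8509 = 6.3 × 1.4202 = 8.9474 m/s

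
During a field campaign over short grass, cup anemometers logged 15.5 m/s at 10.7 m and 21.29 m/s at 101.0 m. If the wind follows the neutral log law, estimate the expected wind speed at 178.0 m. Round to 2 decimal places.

22.75 m/s

Log law: V ∝ ln(z/z₀). From the pair, with r = V₁/V₂ = 0.72804,
ln z₀ = (ln z₁ − r·ln z₂)/(1 − r) = (2.3702 − 0.72804×4.6151)/0.27196 = -3.6394 → z₀ = 0.02627 m
V₃ = V₁ · ln(z₃/z₀)/ln(z₁/z₀) = 15.5 × 8.8211/6.0096 = 22.7515 m/s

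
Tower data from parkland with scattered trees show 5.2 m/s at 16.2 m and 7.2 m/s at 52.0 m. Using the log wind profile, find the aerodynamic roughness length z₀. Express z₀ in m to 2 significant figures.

z₀ ≈ 0.78 m

Log law: V(z) ∝ ln(z/z₀). With r = V₁/V₂ = 5.2/7.2 = 0.72222,
r · ln(z₂/z₀) = ln(z₁/z₀) ⇒ ln z₀ = (ln z₁ − r·ln z₂)/(1 − r)
ln z₀ = (2.78501 − 0.72222×3.95124) / 0.27778 = -0.2472
z₀ = exp(-0.2472) = 0.7810 m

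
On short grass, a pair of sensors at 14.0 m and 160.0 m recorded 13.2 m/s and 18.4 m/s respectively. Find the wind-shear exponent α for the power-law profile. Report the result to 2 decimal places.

α ≈ 0.14

Power law: V₂/V₁ = (z₂/z₁)^α ⇒ α = ln(V₂/V₁) / ln(z₂/z₁)
α = ln(18.4/13.2) / ln(160.0/14.0) = ln(1.3939) / ln(11.4286)
  = 0.33213 / 2.43612 = 0.13634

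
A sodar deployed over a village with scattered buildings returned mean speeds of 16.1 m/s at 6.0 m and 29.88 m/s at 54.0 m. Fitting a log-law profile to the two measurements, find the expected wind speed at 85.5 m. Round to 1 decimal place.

32.8 m/s

Log law: V ∝ ln(z/z₀). From the pair, with r = V₁/V₂ = 0.53882,
ln z₀ = (ln z₁ − r·ln z₂)/(1 − r) = (1.7918 − 0.53882×3.9890)/0.46118 = -0.7754 → z₀ = 0.4605 m
V₃ = V₁ · ln(z₃/z₀)/ln(z₁/z₀) = 16.1 × 5.2239/2.5671 = 32.7620 m/s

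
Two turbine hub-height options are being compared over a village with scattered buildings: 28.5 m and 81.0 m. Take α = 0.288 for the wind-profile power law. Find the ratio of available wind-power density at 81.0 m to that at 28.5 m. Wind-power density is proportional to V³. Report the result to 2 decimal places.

Speed ratio: V_B/V_A = (z_B/z_A)^α = (81.0/28.5)^0.288 = (2.8421)^0.288 = 1.35098
Power-density ratio: P_B/P_A = (V_B/V_A)³ = (1.35098)³ = 2.46573

2.47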